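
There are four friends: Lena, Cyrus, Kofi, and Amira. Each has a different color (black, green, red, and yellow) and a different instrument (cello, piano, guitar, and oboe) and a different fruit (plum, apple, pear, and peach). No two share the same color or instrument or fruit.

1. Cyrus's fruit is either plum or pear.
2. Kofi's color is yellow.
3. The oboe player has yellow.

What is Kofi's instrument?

oboe

With clues 1–3, cello, guitar, and piano are impossible for Kofi's instrument.
That leaves oboe.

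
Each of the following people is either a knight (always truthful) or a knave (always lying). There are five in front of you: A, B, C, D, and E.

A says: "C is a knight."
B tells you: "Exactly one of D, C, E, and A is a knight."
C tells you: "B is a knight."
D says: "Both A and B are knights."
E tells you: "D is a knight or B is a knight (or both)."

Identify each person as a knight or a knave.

Consider A. Suppose A is a knight.
Then no assignment of the remaining roles makes every statement match its speaker's type — contradiction.
So A is a knave.
With that fixed, D's statement is false, so D is a knave.
Consider B. Suppose B is a knight.
Then no assignment of the remaining roles makes every statement match its speaker's type — contradiction.
So B is a knave.
With that fixed, C's statement is false, so C is a knave.
With that fixed, E's statement is false, so E is a knave.

A: knave, B: knave, C: knave, D: knave, E: knave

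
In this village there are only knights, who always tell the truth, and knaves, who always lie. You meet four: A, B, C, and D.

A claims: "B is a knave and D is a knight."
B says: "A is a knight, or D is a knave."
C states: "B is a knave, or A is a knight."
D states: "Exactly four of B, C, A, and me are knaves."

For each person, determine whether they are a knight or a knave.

Consider A. Suppose A is a knight.
Then no assignment of the remaining roles makes every statement match its speaker's type — contradiction.
So A is a knave.
Consider B. Suppose B is a knave.
Then no assignment of the remaining roles makes every statement match its speaker's type — contradiction.
So B is a knight.
With that fixed, C's statement is false, so C is a knave.
With that fixed, D's statement is false, so D is a knave.

A: knave, B: knight, C: knave, D: knave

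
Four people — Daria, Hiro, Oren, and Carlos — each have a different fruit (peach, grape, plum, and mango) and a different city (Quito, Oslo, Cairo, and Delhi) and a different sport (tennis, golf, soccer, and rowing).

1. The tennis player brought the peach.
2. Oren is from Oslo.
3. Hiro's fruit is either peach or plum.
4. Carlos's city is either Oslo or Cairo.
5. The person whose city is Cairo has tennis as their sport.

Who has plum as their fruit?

With clues 1–5, Carlos, Daria, and Oren are impossible for the one with fruit plum.
That leaves Hiro.

Hiro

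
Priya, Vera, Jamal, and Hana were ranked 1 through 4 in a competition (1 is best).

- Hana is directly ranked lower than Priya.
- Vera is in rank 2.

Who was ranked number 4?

With clue 1, Priya is ruled out for rank 4.
With clues 1–2, Jamal and Vera are ruled out for rank 4.
So rank 4 is Hana.

Hana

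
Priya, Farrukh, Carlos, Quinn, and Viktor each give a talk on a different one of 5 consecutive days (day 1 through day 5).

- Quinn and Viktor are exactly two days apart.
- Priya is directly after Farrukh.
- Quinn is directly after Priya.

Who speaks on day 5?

With clues 1–2, Carlos and Farrukh are ruled out for day 5.
With clues 1–3, Priya and Quinn are ruled out for day 5.
So day 5 is Viktor.

Viktor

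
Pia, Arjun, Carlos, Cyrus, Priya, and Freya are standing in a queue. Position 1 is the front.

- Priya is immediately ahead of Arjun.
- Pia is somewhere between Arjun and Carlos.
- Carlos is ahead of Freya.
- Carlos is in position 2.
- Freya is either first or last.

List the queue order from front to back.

From clue 1: Arjun is in {2,3,4,5,6}.
From clues 1–2: Pia is in {2,3,4,5}.
From clues 1–3: Pia is in {2,3,4}.
From clues 1–4: Cyrus → position 1, Carlos → position 2.
From clues 1–5: Pia → position 3, Priya → position 4, Arjun → position 5, Freya → position 6.

Cyrus, Carlos, Pia, Priya, Arjun, Freya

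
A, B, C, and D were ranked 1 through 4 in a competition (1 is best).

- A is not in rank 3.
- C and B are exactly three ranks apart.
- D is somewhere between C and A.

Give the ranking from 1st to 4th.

B, A, D, C

From clue 1: A is in {1,2,4}.
From clues 1–2: A → rank 2, D → rank 3.
From clues 1–3: B → rank 1, C → rank 4.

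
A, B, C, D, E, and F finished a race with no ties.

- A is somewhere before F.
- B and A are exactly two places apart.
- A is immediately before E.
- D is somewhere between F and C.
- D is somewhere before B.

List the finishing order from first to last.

From clue 1: A is in {1,2,3,4,5}.
From clues 1–3: F is in {4,5,6}.
From clues 1–4: F is in {4,6}.
From clues 1–5: C → place 1, D → place 2, A → place 3, E → place 4, B → place 5, F → place 6.

C, D, A, E, B, F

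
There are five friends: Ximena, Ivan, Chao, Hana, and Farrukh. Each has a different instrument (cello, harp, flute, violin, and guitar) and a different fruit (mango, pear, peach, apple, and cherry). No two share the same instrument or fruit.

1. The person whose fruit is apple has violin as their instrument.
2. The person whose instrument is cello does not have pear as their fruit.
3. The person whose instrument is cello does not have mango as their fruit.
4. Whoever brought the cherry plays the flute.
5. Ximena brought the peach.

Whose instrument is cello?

Ximena

With clues 1–5, Chao, Farrukh, Hana, and Ivan are impossible for the one with instrument cello.
That leaves Ximena.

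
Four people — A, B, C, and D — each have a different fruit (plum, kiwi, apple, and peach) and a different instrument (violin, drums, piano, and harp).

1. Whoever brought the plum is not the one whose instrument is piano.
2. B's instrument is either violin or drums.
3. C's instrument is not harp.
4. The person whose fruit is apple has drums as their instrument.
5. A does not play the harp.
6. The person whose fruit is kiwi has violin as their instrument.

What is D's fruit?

plum

With clues 1–5, apple is impossible for D's fruit.
With clues 1–6, kiwi and peach are impossible for D's fruit.
That leaves plum.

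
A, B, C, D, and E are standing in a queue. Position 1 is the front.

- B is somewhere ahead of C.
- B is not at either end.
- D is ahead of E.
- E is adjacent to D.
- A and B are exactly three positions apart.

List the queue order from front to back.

From clue 1: B is in {1,2,3,4}.
From clues 1–2: B is in {2,3,4}.
From clues 1–5: A → position 1, D → position 2, E → position 3, B → position 4, C → position 5.

A, D, E, B, C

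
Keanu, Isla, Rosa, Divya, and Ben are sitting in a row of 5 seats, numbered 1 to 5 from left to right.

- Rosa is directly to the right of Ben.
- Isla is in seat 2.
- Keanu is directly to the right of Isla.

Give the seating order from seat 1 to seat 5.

Divya, Isla, Keanu, Ben, Rosa

From clue 1: Rosa is in {2,3,4,5}.
From clues 1–2: Isla → seat 2.
From clues 1–3: Divya → seat 1, Keanu → seat 3, Ben → seat 4, Rosa → seat 5.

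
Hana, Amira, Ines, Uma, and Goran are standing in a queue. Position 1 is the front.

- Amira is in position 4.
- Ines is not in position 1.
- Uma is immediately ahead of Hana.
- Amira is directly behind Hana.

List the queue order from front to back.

Goran, Uma, Hana, Amira, Ines

From clue 1: Amira → position 4.
From clues 1–2: Ines is in {2,3,5}.
From clues 1–3: Hana is in {2,3}.
From clues 1–4: Goran → position 1, Uma → position 2, Hana → position 3, Ines → position 5.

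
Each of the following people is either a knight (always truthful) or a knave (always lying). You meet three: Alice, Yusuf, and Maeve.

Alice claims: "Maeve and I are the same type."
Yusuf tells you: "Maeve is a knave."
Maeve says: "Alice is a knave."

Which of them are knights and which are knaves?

Alice: knave, Yusuf: knave, Maeve: knight

Consider Alice. Suppose Alice is a knight.
Then no assignment of the remaining roles makes every statement match its speaker's type — contradiction.
So Alice is a knave.
With that fixed, Maeve's statement is true, so Maeve is a knight.
With that fixed, Yusuf's statement is false, so Yusuf is a knave.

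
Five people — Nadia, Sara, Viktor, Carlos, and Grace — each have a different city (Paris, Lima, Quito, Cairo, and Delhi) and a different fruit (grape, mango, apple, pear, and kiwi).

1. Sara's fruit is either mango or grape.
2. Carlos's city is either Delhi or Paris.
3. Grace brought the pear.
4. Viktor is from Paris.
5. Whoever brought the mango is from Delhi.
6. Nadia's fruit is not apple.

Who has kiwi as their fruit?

Nadia

Clue 1 rules out Sara for the one with fruit kiwi.
With clues 1–3, Grace is impossible for the one with fruit kiwi.
With clues 1–5, Carlos is impossible for the one with fruit kiwi.
With clues 1–6, Viktor is impossible for the one with fruit kiwi.
That leaves Nadia.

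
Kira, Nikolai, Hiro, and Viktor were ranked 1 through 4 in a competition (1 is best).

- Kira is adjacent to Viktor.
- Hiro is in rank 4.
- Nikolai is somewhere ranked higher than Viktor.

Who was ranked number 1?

Nikolai

With clues 1–2, Hiro is ruled out for rank 1.
With clues 1–3, Kira and Viktor are ruled out for rank 1.
So rank 1 is Nikolai.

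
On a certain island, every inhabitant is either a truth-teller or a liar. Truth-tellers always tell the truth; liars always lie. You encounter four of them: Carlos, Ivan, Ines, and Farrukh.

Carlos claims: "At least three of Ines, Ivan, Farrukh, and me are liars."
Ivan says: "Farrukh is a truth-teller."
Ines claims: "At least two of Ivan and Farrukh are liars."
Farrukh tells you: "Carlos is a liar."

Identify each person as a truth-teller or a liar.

Carlos: liar, Ivan: truth-teller, Ines: liar, Farrukh: truth-teller

Consider Carlos. Suppose Carlos is a truth-teller.
Then no assignment of the remaining roles makes every statement match its speaker's type — contradiction.
So Carlos is a liar.
With that fixed, Farrukh's statement is true, so Farrukh is a truth-teller.
With that fixed, Ivan's statement is true, so Ivan is a truth-teller.
With that fixed, Ines's statement is false, so Ines is a liar.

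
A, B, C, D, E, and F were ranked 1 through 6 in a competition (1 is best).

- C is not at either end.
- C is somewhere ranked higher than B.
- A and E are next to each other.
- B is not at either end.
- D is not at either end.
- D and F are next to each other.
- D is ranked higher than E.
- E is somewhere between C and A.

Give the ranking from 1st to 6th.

F, D, C, B, E, A

From clue 1: C is in {2,3,4,5}.
From clues 1–2: B is in {3,4,5,6}.
From clues 1–4: B is in {3,4,5}.
From clues 1–5: F is in {1,6}.
From clues 1–6: C → rank 3, B → rank 4.
From clues 1–7: F → rank 1, D → rank 2.
From clues 1–8: E → rank 5, A → rank 6.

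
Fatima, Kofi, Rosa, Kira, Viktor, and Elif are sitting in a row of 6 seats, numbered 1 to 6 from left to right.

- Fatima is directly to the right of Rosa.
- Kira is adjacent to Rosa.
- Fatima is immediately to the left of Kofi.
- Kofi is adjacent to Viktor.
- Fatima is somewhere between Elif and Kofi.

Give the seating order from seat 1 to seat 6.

Elif, Kira, Rosa, Fatima, Kofi, Viktor

From clue 1: Fatima is in {2,3,4,5,6}.
From clues 1–2: Fatima is in {3,4,5,6}.
From clues 1–3: Fatima is in {3,4,5}.
From clues 1–4: Fatima is in {3,4}.
From clues 1–5: Elif → seat 1, Kira → seat 2, Rosa → seat 3, Fatima → seat 4, Kofi → seat 5, Viktor → seat 6.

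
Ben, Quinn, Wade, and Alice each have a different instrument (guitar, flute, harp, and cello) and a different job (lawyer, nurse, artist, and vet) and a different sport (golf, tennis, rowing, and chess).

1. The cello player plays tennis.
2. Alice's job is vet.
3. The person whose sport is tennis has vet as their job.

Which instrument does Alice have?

cello

With clues 1–3, flute, guitar, and harp are impossible for Alice's instrument.
That leaves cello.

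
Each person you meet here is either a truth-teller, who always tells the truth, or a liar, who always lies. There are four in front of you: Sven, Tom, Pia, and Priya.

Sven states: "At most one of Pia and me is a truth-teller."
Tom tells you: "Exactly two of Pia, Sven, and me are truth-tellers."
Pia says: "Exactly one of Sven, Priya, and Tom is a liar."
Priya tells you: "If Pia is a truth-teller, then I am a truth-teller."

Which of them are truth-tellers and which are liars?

Consider Sven. Suppose Sven is a liar.
Then Sven's own statement would have to be false, but it can't be — contradiction.
So Sven is a truth-teller.
Consider Tom. Suppose Tom is a liar.
Then no assignment of the remaining roles makes every statement match its speaker's type — contradiction.
So Tom is a truth-teller.
Consider Pia. Suppose Pia is a truth-teller.
Then Sven's statement comes out false, contradicting Sven being a truth-teller.
So Pia is a liar.
With that fixed, Priya's statement is true, so Priya is a truth-teller.

Sven: truth-teller, Tom: truth-teller, Pia: liar, Priya: truth-teller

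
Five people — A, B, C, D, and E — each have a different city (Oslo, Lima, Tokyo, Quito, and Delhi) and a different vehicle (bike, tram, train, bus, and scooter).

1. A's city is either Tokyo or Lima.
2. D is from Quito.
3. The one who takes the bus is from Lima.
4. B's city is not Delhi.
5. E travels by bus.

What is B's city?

With clues 1–2, Quito is impossible for B's city.
With clues 1–4, Delhi is impossible for B's city.
With clues 1–5, Lima and Tokyo are impossible for B's city.
That leaves Oslo.

Oslo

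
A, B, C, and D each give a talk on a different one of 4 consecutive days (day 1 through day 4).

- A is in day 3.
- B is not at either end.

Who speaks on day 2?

With clue 1, A is ruled out for day 2.
With clues 1–2, C and D are ruled out for day 2.
So day 2 is B.

B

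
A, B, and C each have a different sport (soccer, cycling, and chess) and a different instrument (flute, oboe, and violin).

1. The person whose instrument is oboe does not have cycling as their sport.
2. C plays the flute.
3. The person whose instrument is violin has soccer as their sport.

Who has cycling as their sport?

With clues 1–3, A and B are impossible for the one with sport cycling.
That leaves C.

C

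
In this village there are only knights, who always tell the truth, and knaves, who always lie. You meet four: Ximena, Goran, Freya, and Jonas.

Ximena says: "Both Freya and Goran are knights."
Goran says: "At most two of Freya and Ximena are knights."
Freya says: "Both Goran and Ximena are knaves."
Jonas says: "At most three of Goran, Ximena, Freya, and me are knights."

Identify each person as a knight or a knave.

Regardless of anyone's role, Goran's statement is true, so Goran is a knight.
With that fixed, Freya's statement is false, so Freya is a knave.
With that fixed, Jonas's statement is true, so Jonas is a knight.
With that fixed, Ximena's statement is false, so Ximena is a knave.

Ximena: knave, Goran: knight, Freya: knave, Jonas: knight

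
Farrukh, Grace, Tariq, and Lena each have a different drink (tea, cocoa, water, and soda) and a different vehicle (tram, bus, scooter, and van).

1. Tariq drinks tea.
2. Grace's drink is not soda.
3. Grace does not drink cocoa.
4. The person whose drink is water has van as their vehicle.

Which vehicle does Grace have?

With clues 1–4, bus, scooter, and tram are impossible for Grace's vehicle.
That leaves van.

van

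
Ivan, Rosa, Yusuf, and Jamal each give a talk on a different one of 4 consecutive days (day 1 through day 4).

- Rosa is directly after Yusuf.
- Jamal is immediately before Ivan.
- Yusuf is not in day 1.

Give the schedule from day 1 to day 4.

From clue 1: Rosa is in {2,3,4}.
From clues 1–2: Ivan is in {2,4}.
From clues 1–3: Jamal → day 1, Ivan → day 2, Yusuf → day 3, Rosa → day 4.

Jamal, Ivan, Yusuf, Rosa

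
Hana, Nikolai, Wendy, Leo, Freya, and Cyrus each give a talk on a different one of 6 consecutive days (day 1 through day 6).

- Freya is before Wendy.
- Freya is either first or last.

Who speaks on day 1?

With clue 1, Wendy is ruled out for day 1.
With clues 1–2, Cyrus, Hana, Leo, and Nikolai are ruled out for day 1.
So day 1 is Freya.

Freya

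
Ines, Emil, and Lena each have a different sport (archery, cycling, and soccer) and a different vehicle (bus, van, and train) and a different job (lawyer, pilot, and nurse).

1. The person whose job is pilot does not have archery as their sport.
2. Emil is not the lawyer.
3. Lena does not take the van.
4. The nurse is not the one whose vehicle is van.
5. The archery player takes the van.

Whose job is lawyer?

Ines

With clues 1–2, Emil is impossible for the one with job lawyer.
With clues 1–5, Lena is impossible for the one with job lawyer.
That leaves Ines.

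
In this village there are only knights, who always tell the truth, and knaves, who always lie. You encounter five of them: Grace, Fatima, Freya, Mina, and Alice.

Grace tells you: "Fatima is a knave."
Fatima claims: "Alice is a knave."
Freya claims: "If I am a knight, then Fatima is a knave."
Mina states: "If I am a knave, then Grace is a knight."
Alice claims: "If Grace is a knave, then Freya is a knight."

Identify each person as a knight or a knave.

Consider Grace. Suppose Grace is a knave.
Then no assignment of the remaining roles makes every statement match its speaker's type — contradiction.
So Grace is a knight.
With that fixed, Mina's statement is true, so Mina is a knight.
With that fixed, Alice's statement is true, so Alice is a knight.
With that fixed, Fatima's statement is false, so Fatima is a knave.
With that fixed, Freya's statement is true, so Freya is a knight.

Grace: knight, Fatima: knave, Freya: knight, Mina: knight, Alice: knight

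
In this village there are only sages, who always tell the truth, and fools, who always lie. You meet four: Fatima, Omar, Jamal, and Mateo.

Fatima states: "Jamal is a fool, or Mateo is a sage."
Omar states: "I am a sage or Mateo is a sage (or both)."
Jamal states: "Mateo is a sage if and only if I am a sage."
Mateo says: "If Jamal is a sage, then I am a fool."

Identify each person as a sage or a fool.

Fatima: sage, Omar: sage, Jamal: fool, Mateo: sage

Consider Fatima. Suppose Fatima is a fool.
Then no assignment of the remaining roles makes every statement match its speaker's type — contradiction.
So Fatima is a sage.
Consider Omar. Suppose Omar is a fool.
Then no assignment of the remaining roles makes every statement match its speaker's type — contradiction.
So Omar is a sage.
Consider Jamal. Suppose Jamal is a sage.
Then whichever role Mateo has, Mateo's statement has the wrong truth value — contradiction.
So Jamal is a fool.
With that fixed, Mateo's statement is true, so Mateo is a sage.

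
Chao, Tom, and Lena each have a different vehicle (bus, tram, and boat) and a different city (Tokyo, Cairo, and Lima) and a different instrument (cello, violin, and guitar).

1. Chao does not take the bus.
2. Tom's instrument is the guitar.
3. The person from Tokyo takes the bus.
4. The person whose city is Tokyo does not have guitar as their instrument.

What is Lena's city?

With clues 1–4, Cairo and Lima are impossible for Lena's city.
That leaves Tokyo.

Tokyo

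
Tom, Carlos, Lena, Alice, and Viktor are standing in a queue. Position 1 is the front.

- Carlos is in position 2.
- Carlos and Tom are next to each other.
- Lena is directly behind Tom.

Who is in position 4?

With clue 1, Carlos is ruled out for position 4.
With clues 1–2, Tom is ruled out for position 4.
With clues 1–3, Alice and Viktor are ruled out for position 4.
So position 4 is Lena.

Lena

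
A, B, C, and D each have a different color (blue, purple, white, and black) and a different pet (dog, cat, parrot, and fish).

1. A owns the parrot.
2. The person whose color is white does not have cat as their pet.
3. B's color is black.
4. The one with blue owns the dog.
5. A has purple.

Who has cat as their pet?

B

Clue 1 rules out A for the one with pet cat.
With clues 1–5, C and D are impossible for the one with pet cat.
That leaves B.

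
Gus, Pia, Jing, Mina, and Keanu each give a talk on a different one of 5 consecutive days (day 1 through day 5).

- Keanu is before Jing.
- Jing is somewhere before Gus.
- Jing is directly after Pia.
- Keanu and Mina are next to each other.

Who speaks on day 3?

Pia

With clues 1–3, Gus, Keanu, and Mina are ruled out for day 3.
With clues 1–4, Jing is ruled out for day 3.
So day 3 is Pia.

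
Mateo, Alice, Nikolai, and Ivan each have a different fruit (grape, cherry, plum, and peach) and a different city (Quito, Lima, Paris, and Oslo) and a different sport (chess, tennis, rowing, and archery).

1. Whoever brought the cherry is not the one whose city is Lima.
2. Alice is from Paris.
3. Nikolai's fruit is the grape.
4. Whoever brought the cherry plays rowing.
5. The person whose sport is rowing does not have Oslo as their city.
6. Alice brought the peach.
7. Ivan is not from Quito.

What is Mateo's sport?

With clues 1–7, archery, chess, and tennis are impossible for Mateo's sport.
That leaves rowing.

rowing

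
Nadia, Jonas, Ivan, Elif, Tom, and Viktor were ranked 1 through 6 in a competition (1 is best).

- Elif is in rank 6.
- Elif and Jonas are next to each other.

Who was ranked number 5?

Jonas

With clue 1, Elif is ruled out for rank 5.
With clues 1–2, Ivan, Nadia, Tom, and Viktor are ruled out for rank 5.
So rank 5 is Jonas.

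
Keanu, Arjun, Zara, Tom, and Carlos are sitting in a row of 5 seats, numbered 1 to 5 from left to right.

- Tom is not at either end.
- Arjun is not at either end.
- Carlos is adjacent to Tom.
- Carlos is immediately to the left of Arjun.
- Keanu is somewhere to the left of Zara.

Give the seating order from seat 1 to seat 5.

From clue 1: Tom is in {2,3,4}.
From clues 1–2: Arjun is in {2,3,4}.
From clues 1–4: Tom → seat 2, Carlos → seat 3, Arjun → seat 4.
From clues 1–5: Keanu → seat 1, Zara → seat 5.

Keanu, Tom, Carlos, Arjun, Zara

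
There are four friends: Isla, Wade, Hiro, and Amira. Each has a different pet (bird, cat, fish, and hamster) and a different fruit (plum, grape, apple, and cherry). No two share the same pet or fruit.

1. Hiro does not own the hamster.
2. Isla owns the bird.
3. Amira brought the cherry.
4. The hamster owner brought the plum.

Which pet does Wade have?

hamster

With clues 1–2, bird is impossible for Wade's pet.
With clues 1–4, cat and fish are impossible for Wade's pet.
That leaves hamster.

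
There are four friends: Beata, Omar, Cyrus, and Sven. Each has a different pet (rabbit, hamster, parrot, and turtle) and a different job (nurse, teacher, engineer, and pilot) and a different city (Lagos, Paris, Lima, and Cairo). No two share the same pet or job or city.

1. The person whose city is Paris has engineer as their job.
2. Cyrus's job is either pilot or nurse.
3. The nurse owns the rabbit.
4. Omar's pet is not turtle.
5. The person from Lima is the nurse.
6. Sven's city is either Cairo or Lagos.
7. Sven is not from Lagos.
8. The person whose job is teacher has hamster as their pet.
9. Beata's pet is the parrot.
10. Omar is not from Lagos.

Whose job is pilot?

With clues 1–9, Beata and Omar are impossible for the one with job pilot.
With clues 1–10, Sven is impossible for the one with job pilot.
That leaves Cyrus.

Cyrus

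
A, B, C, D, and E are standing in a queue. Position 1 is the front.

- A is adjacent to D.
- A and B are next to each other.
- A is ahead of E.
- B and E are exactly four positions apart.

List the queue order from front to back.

B, A, D, C, E

From clues 1–2: A is in {2,3,4}.
From clues 1–3: A is in {2,3}.
From clues 1–4: B → position 1, A → position 2, D → position 3, C → position 4, E → position 5.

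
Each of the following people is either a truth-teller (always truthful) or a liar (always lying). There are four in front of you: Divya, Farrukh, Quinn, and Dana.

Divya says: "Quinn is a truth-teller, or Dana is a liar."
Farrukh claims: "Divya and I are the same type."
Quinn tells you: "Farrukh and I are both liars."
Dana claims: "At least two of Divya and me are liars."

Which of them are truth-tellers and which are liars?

Consider Divya. Suppose Divya is a liar.
Then whichever role Farrukh has, Farrukh's statement has the wrong truth value — contradiction.
So Divya is a truth-teller.
With that fixed, Dana's statement is false, so Dana is a liar.
Consider Farrukh. Suppose Farrukh is a liar.
Then whichever role Quinn has, Quinn's statement has the wrong truth value — contradiction.
So Farrukh is a truth-teller.
With that fixed, Quinn's statement is false, so Quinn is a liar.

Divya: truth-teller, Farrukh: truth-teller, Quinn: liar, Dana: liar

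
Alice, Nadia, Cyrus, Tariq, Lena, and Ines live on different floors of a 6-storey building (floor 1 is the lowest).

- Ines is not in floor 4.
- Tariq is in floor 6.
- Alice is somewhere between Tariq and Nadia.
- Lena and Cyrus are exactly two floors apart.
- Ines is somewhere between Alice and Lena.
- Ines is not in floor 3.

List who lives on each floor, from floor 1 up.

From clue 1: Ines is in {1,2,3,5,6}.
From clues 1–2: Tariq → floor 6.
From clues 1–3: Alice is in {2,3,4,5}.
From clues 1–4: Alice is in {3,4,5}.
From clues 1–5: Alice → floor 5.
From clues 1–6: Lena → floor 1, Ines → floor 2, Cyrus → floor 3, Nadia → floor 4.

Lena, Ines, Cyrus, Nadia, Alice, Tariq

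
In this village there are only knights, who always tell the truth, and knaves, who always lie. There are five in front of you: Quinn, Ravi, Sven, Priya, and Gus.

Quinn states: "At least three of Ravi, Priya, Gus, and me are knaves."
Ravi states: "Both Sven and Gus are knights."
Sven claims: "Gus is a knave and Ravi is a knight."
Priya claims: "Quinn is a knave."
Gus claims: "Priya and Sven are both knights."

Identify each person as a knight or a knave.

Consider Quinn. Suppose Quinn is a knave.
Then no assignment of the remaining roles makes every statement match its speaker's type — contradiction.
So Quinn is a knight.
With that fixed, Priya's statement is false, so Priya is a knave.
With that fixed, Gus's statement is false, so Gus is a knave.
With that fixed, Ravi's statement is false, so Ravi is a knave.
With that fixed, Sven's statement is false, so Sven is a knave.

Quinn: knight, Ravi: knave, Sven: knave, Priya: knave, Gus: knave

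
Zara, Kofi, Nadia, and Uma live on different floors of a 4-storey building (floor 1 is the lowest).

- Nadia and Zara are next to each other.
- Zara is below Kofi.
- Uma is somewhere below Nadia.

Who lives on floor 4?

Kofi

With clues 1–2, Nadia and Zara are ruled out for floor 4.
With clues 1–3, Uma is ruled out for floor 4.
So floor 4 is Kofi.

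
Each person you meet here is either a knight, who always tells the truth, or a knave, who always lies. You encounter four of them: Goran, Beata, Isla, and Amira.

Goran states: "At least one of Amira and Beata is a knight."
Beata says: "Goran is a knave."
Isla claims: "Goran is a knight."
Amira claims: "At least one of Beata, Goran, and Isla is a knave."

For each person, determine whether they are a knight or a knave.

Goran: knight, Beata: knave, Isla: knight, Amira: knight

Consider Goran. Suppose Goran is a knave.
Then no assignment of the remaining roles makes every statement match its speaker's type — contradiction.
So Goran is a knight.
With that fixed, Beata's statement is false, so Beata is a knave.
With that fixed, Isla's statement is true, so Isla is a knight.
With that fixed, Amira's statement is true, so Amira is a knight.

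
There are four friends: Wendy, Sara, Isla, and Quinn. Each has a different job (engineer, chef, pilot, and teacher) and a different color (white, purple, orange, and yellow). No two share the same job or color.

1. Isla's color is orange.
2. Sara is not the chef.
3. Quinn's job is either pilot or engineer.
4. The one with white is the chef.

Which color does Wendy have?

white

Clue 1 rules out orange for Wendy's color.
With clues 1–4, purple and yellow are impossible for Wendy's color.
That leaves white.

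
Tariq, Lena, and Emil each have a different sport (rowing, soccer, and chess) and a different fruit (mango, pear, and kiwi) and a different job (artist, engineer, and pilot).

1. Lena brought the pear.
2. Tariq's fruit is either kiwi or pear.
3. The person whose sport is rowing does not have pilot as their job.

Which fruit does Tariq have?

Clue 1 rules out pear for Tariq's fruit.
With clues 1–2, mango is impossible for Tariq's fruit.
That leaves kiwi.

kiwi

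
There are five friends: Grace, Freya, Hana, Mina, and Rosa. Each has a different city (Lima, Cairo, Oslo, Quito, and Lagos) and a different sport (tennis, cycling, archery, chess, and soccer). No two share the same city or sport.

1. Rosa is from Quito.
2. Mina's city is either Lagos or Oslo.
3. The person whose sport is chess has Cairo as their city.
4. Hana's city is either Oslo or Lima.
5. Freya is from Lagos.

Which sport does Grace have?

chess

With clues 1–5, archery, cycling, soccer, and tennis are impossible for Grace's sport.
That leaves chess.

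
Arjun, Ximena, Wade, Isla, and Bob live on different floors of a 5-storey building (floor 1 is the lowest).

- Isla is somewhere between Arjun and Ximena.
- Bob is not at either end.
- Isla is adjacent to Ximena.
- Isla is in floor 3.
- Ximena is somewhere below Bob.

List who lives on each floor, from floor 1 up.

From clue 1: Isla is in {2,3,4}.
From clues 1–4: Isla → floor 3.
From clues 1–5: Wade → floor 1, Ximena → floor 2, Bob → floor 4, Arjun → floor 5.

Wade, Ximena, Isla, Bob, Arjun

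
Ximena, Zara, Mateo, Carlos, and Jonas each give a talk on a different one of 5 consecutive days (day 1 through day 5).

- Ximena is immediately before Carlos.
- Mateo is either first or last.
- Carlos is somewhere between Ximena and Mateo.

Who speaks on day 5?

With clue 1, Ximena is ruled out for day 5.
With clues 1–3, Carlos, Jonas, and Zara are ruled out for day 5.
So day 5 is Mateo.

Mateo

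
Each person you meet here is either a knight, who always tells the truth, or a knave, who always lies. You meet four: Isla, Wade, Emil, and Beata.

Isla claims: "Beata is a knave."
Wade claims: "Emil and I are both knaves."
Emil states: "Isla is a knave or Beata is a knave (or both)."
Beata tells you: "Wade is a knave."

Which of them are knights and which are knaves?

Consider Isla. Suppose Isla is a knight.
Then no assignment of the remaining roles makes every statement match its speaker's type — contradiction.
So Isla is a knave.
With that fixed, Emil's statement is true, so Emil is a knight.
With that fixed, Wade's statement is false, so Wade is a knave.
With that fixed, Beata's statement is true, so Beata is a knight.

Isla: knave, Wade: knave, Emil: knight, Beata: knight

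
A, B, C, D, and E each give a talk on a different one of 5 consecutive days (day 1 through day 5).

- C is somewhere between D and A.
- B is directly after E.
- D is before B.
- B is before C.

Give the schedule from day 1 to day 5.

D, E, B, C, A

From clue 1: C is in {2,3,4}.
From clues 1–2: C is in {2,4}.
From clues 1–4: D → day 1, E → day 2, B → day 3, C → day 4, A → day 5.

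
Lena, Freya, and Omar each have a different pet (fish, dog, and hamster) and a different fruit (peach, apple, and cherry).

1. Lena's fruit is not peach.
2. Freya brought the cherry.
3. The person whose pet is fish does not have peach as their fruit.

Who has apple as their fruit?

With clues 1–2, Freya and Omar are impossible for the one with fruit apple.
That leaves Lena.

Lena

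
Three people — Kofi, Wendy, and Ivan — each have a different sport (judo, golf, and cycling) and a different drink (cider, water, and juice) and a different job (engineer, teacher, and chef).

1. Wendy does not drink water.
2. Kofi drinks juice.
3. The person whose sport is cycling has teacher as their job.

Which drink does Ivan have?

With clues 1–2, cider and juice are impossible for Ivan's drink.
That leaves water.

water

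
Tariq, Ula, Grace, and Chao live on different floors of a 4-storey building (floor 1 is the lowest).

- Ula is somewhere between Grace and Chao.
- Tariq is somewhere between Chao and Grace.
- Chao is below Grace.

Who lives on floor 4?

Grace

With clue 1, Ula is ruled out for floor 4.
With clues 1–2, Tariq is ruled out for floor 4.
With clues 1–3, Chao is ruled out for floor 4.
So floor 4 is Grace.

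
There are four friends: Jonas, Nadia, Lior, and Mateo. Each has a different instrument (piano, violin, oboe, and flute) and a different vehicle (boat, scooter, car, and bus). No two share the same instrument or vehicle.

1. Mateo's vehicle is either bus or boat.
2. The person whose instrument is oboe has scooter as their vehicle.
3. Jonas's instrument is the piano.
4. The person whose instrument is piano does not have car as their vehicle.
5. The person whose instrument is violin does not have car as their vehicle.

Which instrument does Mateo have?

With clues 1–2, oboe is impossible for Mateo's instrument.
With clues 1–3, piano is impossible for Mateo's instrument.
With clues 1–5, flute is impossible for Mateo's instrument.
That leaves violin.

violin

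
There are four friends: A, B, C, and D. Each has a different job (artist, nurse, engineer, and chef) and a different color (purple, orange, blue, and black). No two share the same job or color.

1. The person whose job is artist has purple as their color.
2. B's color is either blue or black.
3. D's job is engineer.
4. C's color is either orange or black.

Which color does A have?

With clues 1–4, black, blue, and orange are impossible for A's color.
That leaves purple.

purple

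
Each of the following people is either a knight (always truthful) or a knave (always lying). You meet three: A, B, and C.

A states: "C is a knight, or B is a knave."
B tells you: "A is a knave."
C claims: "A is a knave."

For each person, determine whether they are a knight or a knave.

Consider A. Suppose A is a knave.
Then no assignment of the remaining roles makes every statement match its speaker's type — contradiction.
So A is a knight.
With that fixed, B's statement is false, so B is a knave.
With that fixed, C's statement is false, so C is a knave.

A: knight, B: knave, C: knave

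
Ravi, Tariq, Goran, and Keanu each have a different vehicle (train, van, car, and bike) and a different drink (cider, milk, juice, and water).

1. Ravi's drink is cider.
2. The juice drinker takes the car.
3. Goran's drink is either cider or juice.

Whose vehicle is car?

With clues 1–2, Ravi is impossible for the one with vehicle car.
With clues 1–3, Keanu and Tariq are impossible for the one with vehicle car.
That leaves Goran.

Goran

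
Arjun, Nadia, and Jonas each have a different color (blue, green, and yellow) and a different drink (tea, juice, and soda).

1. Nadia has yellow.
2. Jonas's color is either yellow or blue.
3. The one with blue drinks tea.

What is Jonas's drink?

With clues 1–3, juice and soda are impossible for Jonas's drink.
That leaves tea.

tea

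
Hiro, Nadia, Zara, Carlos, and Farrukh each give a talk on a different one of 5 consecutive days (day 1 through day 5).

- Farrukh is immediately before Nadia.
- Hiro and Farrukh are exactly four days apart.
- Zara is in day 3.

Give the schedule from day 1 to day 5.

From clue 1: Nadia is in {2,3,4,5}.
From clues 1–2: Farrukh → day 1, Nadia → day 2, Hiro → day 5.
From clues 1–3: Zara → day 3, Carlos → day 4.

Farrukh, Nadia, Zara, Carlos, Hiro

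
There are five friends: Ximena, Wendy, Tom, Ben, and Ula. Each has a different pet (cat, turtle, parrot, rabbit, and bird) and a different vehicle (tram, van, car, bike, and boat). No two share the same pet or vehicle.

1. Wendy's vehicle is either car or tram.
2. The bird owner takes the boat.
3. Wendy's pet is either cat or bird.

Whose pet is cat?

With clues 1–3, Ben, Tom, Ula, and Ximena are impossible for the one with pet cat.
That leaves Wendy.

Wendy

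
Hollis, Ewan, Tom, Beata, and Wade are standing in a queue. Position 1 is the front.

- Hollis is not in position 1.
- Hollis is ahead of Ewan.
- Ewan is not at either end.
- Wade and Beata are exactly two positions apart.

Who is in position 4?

Ewan

With clues 1–3, Hollis is ruled out for position 4.
With clues 1–4, Beata, Tom, and Wade are ruled out for position 4.
So position 4 is Ewan.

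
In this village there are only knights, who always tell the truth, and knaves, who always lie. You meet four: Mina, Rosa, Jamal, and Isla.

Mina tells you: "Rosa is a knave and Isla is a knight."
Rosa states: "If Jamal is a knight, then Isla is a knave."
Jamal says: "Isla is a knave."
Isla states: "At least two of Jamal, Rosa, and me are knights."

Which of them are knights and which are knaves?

Mina: knave, Rosa: knight, Jamal: knave, Isla: knight

Consider Mina. Suppose Mina is a knight.
Then no assignment of the remaining roles makes every statement match its speaker's type — contradiction.
So Mina is a knave.
Consider Rosa. Suppose Rosa is a knave.
Then no assignment of the remaining roles makes every statement match its speaker's type — contradiction.
So Rosa is a knight.
Consider Jamal. Suppose Jamal is a knight.
Then no assignment of the remaining roles makes every statement match its speaker's type — contradiction.
So Jamal is a knave.
Consider Isla. Suppose Isla is a knave.
Then Jamal's statement comes out true, contradicting Jamal being a knave.
So Isla is a knight.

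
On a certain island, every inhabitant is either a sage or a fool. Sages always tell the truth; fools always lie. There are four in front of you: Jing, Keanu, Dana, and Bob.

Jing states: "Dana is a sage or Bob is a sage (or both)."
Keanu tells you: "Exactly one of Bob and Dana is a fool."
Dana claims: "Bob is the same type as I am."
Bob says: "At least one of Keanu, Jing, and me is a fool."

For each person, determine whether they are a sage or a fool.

Jing: sage, Keanu: fool, Dana: sage, Bob: sage

Consider Jing. Suppose Jing is a fool.
Then no assignment of the remaining roles makes every statement match its speaker's type — contradiction.
So Jing is a sage.
Consider Keanu. Suppose Keanu is a sage.
Then whichever role Bob has, Bob's statement has the wrong truth value — contradiction.
So Keanu is a fool.
With that fixed, Bob's statement is true, so Bob is a sage.
Consider Dana. Suppose Dana is a fool.
Then Keanu's statement comes out true, contradicting Keanu being a fool.
So Dana is a sage.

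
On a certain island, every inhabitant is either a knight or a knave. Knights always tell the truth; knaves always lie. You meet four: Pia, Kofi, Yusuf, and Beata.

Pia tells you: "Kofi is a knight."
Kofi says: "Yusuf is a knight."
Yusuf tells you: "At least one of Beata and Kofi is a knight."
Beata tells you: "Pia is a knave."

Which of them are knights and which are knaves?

Consider Pia. Suppose Pia is a knave.
Then no assignment of the remaining roles makes every statement match its speaker's type — contradiction.
So Pia is a knight.
With that fixed, Beata's statement is false, so Beata is a knave.
Consider Kofi. Suppose Kofi is a knave.
Then Pia's statement comes out false, contradicting Pia being a knight.
So Kofi is a knight.
With that fixed, Yusuf's statement is true, so Yusuf is a knight.

Pia: knight, Kofi: knight, Yusuf: knight, Beata: knave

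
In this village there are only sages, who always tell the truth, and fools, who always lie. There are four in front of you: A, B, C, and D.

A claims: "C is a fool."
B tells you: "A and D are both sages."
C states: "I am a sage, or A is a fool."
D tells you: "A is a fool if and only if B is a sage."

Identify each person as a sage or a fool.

Consider A. Suppose A is a sage.
Then no assignment of the remaining roles makes every statement match its speaker's type — contradiction.
So A is a fool.
With that fixed, B's statement is false, so B is a fool.
With that fixed, C's statement is true, so C is a sage.
With that fixed, D's statement is false, so D is a fool.

A: fool, B: fool, C: sage, D: fool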